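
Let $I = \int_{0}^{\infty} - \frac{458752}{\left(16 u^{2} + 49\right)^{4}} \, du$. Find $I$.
$- \frac{2560 \pi}{117649}$

Start from the standard arctangent integral
$$J(a) = \int_{0}^{\infty} - \frac{7}{a^{2} + u^{2}} \, du = - \frac{7 \pi}{2 a}.$$

Differentiating under the integral sign with respect to $a$,
$$\frac{dJ}{da} = \int_{0}^{\infty} \frac{14 a}{\left(a^{2} + u^{2}\right)^{2}} \, du = \frac{7 \pi}{2 a^{2}},$$
so $\int_{0}^{\infty} - \frac{7}{\left(a^{2} + u^{2}\right)^{2}} \, du = - \frac{7 \pi}{4 a^{3}}$.

Repeating — each differentiation of $1/(u^2+a^2)^j$ produces $-2ja/(u^2+a^2)^{j+1}$ — and dividing through by $-2ja$ at each step yields, after $3$ differentiations in total,
$$\int_{0}^{\infty} - \frac{7}{\left(a^{2} + u^{2}\right)^{4}} \, du = - \frac{35 \pi}{32 a^{7}}.$$

Setting $a = \frac{7}{4}$:
$$I = - \frac{2560 \pi}{117649}.$$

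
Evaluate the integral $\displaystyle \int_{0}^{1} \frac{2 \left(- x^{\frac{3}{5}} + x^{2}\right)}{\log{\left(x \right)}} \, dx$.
$\log{\left(\frac{225}{64} \right)}$

Replace the exponent $2$ by a parameter $a$: let $I(a) = \int_{0}^{1} \frac{2 \left(- x^{\frac{3}{5}} + x^{a}\right)}{\log{\left(x \right)}} \, dx$.

Since $\dfrac{\partial}{\partial a}\,x^{a} = x^{a} \ln x$, the $\ln x$ in the denominator cancels and
$$\frac{dI}{da} = \int_{0}^{1} 2 x^{a} \, dx = 2 \left[\frac{x^{a+1}}{a+1}\right]_0^1 = \frac{2}{a + 1}.$$

Integrating with respect to $a$ gives $I(a) = \log{\left(\frac{25 \left(a + 1\right)^{2}}{64} \right)} + C$.

At $a = \frac{3}{5}$ the integrand is identically $0$, so $I(\frac{3}{5}) = 0$. The closed form gives $0$, hence $C = 0$.

Setting $a = 2$:
$$I = \log{\left(\frac{225}{64} \right)}.$$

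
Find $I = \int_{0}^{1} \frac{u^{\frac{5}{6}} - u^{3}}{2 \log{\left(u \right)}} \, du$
$\log{\left(\frac{\sqrt{66}}{12} \right)}$

Consider the one-parameter family: let $I(a) = \int_{0}^{1} \frac{- u^{3} + u^{a}}{2 \log{\left(u \right)}} \, du$.

Since $\dfrac{\partial}{\partial a}\,u^{a} = u^{a} \ln u$, the $\ln u$ in the denominator cancels and
$$\frac{dI}{da} = \int_{0}^{1} \frac{1}{2} u^{a} \, du = \frac{1}{2} \left[\frac{u^{a+1}}{a+1}\right]_0^1 = \frac{1}{2 \left(a + 1\right)}.$$

Integrating with respect to $a$ gives $I(a) = \frac{\log{\left(a + 1 \right)}}{2} - \log{\left(2 \right)} + C$.

At $a = 3$ the integrand is identically $0$, so $I(3) = 0$. The closed form gives $0$, hence $C = 0$.

Setting $a = \frac{5}{6}$:
$$I = \log{\left(\frac{\sqrt{66}}{12} \right)}.$$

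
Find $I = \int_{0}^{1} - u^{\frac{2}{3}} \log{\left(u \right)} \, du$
$\frac{9}{25}$

Start from the elementary integral
$$J(a) = \int_{0}^{1} - u^{a} \, du = - \frac{1}{a + 1}.$$

Differentiating under the integral sign brings down a factor of $\ln u$:
$$\frac{dJ}{da} = \int_{0}^{1} - u^{a} \log{\left(u \right)} \, du = \frac{1}{\left(a + 1\right)^{2}}.$$

The integral on the left is $I$, so $I = \frac{1}{\left(a + 1\right)^{2}}$.

Setting $a = \frac{2}{3}$:
$$I = \frac{9}{25}.$$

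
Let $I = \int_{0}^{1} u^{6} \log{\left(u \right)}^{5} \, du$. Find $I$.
$- \frac{120}{117649}$

Start from the elementary integral
$$J(a) = \int_{0}^{1} u^{a} \, du = \frac{1}{a + 1}.$$

Differentiating under the integral sign brings down a factor of $\ln u$:
$$\frac{dJ}{da} = \int_{0}^{1} u^{a} \log{\left(u \right)} \, du = - \frac{1}{\left(a + 1\right)^{2}}.$$

Repeating $5$ times in total — each differentiation brings down another $\ln u$ — gives
$$\frac{d^{5}J}{da^{5}} = \int_{0}^{1} u^{a} \log{\left(u \right)}^{5} \, du = - \frac{120}{\left(a + 1\right)^{6}},$$
and the integrand here is exactly the target integrand, so $I = - \frac{120}{\left(a + 1\right)^{6}}$.

Setting $a = 6$:
$$I = - \frac{120}{117649}.$$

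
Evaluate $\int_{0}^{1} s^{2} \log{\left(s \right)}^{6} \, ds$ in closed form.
$\frac{80}{243}$

Begin with the known integral
$$J(a) = \int_{0}^{1} s^{a} \, ds = \frac{1}{a + 1}.$$

Differentiating under the integral sign brings down a factor of $\ln s$:
$$\frac{dJ}{da} = \int_{0}^{1} s^{a} \log{\left(s \right)} \, ds = - \frac{1}{\left(a + 1\right)^{2}}.$$

Repeating $6$ times in total — each differentiation brings down another $\ln s$ — gives
$$\frac{d^{6}J}{da^{6}} = \int_{0}^{1} s^{a} \log{\left(s \right)}^{6} \, ds = \frac{720}{\left(a + 1\right)^{7}},$$
and the integrand here is exactly the target integrand, so $I = \frac{720}{\left(a + 1\right)^{7}}$.

Setting $a = 2$:
$$I = \frac{80}{243}.$$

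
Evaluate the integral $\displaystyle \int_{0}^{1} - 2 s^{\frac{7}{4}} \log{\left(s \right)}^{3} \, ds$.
$\frac{3072}{14641}$

Start from the elementary integral
$$J(a) = \int_{0}^{1} - 2 s^{a} \, ds = - \frac{2}{a + 1}.$$

Differentiating under the integral sign brings down a factor of $\ln s$:
$$\frac{dJ}{da} = \int_{0}^{1} - 2 s^{a} \log{\left(s \right)} \, ds = \frac{2}{\left(a + 1\right)^{2}}.$$

Repeating $3$ times in total — each differentiation brings down another $\ln s$ — gives
$$\frac{d^{3}J}{da^{3}} = \int_{0}^{1} - 2 s^{a} \log{\left(s \right)}^{3} \, ds = \frac{12}{\left(a + 1\right)^{4}},$$
and the integrand here is exactly the target integrand, so $I = \frac{12}{\left(a + 1\right)^{4}}$.

Setting $a = \frac{7}{4}$:
$$I = \frac{3072}{14641}.$$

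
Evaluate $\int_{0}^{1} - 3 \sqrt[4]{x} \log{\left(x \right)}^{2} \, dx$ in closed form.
$- \frac{384}{125}$

Start from the elementary integral
$$J(a) = \int_{0}^{1} - 3 x^{a} \, dx = - \frac{3}{a + 1}.$$

Differentiating under the integral sign brings down a factor of $\ln x$:
$$\frac{dJ}{da} = \int_{0}^{1} - 3 x^{a} \log{\left(x \right)} \, dx = \frac{3}{\left(a + 1\right)^{2}}.$$

Repeating twice in total — each differentiation brings down another $\ln x$ — gives
$$\frac{d^{2}J}{da^{2}} = \int_{0}^{1} - 3 x^{a} \log{\left(x \right)}^{2} \, dx = - \frac{6}{\left(a + 1\right)^{3}},$$
and the integrand here is exactly the target integrand, so $I = - \frac{6}{\left(a + 1\right)^{3}}$.

Setting $a = \frac{1}{4}$:
$$I = - \frac{384}{125}.$$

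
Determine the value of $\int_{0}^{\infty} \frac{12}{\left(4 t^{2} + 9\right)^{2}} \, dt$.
$\frac{\pi}{18}$

Start from the standard arctangent integral
$$J(a) = \int_{0}^{\infty} \frac{3}{4 \left(a^{2} + t^{2}\right)} \, dt = \frac{3 \pi}{8 a}.$$

Differentiating under the integral sign with respect to $a$,
$$\frac{dJ}{da} = \int_{0}^{\infty} - \frac{3 a}{2 \left(a^{2} + t^{2}\right)^{2}} \, dt = - \frac{3 \pi}{8 a^{2}},$$
so $\int_{0}^{\infty} \frac{3}{4 \left(a^{2} + t^{2}\right)^{2}} \, dt = \frac{3 \pi}{16 a^{3}}$.

Setting $a = \frac{3}{2}$:
$$I = \frac{\pi}{18}.$$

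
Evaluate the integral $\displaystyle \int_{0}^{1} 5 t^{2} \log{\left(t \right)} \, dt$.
$- \frac{5}{9}$

Begin with the known integral
$$J(a) = \int_{0}^{1} 5 t^{a} \, dt = \frac{5}{a + 1}.$$

Differentiating under the integral sign brings down a factor of $\ln t$:
$$\frac{dJ}{da} = \int_{0}^{1} 5 t^{a} \log{\left(t \right)} \, dt = - \frac{5}{\left(a + 1\right)^{2}}.$$

The integral on the left is $I$, so $I = - \frac{5}{\left(a + 1\right)^{2}}$.

Setting $a = 2$:
$$I = - \frac{5}{9}.$$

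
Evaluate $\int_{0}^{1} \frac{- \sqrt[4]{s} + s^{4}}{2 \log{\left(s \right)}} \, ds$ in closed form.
$\log{\left(2 \right)}$

Replace the exponent $\frac{1}{4}$ by a parameter $a$: let $I(a) = \int_{0}^{1} \frac{s^{4} - s^{a}}{2 \log{\left(s \right)}} \, ds$.

Since $\dfrac{\partial}{\partial a}\,s^{a} = s^{a} \ln s$, the $\ln s$ in the denominator cancels and
$$\frac{dI}{da} = \int_{0}^{1} - \frac{1}{2} s^{a} \, ds = - \frac{1}{2} \left[\frac{s^{a+1}}{a+1}\right]_0^1 = - \frac{1}{2 a + 2}.$$

Integrating with respect to $a$ gives $I(a) = - \frac{\log{\left(a + 1 \right)}}{2} + \frac{\log{\left(5 \right)}}{2} + C$.

At $a = 4$ the integrand is identically $0$, so $I(4) = 0$. The closed form gives $0$, hence $C = 0$.

Setting $a = \frac{1}{4}$:
$$I = \log{\left(2 \right)}.$$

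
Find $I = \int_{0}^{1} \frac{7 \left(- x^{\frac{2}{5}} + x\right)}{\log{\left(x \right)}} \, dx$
$\log{\left(\frac{10000000}{823543} \right)}$

Consider the one-parameter family: let $I(a) = \int_{0}^{1} \frac{7 \left(x - x^{a}\right)}{\log{\left(x \right)}} \, dx$.

Since $\dfrac{\partial}{\partial a}\,x^{a} = x^{a} \ln x$, the $\ln x$ in the denominator cancels and
$$\frac{dI}{da} = \int_{0}^{1} -7 x^{a} \, dx = -7 \left[\frac{x^{a+1}}{a+1}\right]_0^1 = - \frac{7}{a + 1}.$$

Integrating with respect to $a$ gives $I(a) = \log{\left(\frac{128}{\left(a + 1\right)^{7}} \right)} + C$.

At $a = 1$ the integrand is identically $0$, so $I(1) = 0$. The closed form gives $0$, hence $C = 0$.

Setting $a = \frac{2}{5}$:
$$I = \log{\left(\frac{10000000}{823543} \right)}.$$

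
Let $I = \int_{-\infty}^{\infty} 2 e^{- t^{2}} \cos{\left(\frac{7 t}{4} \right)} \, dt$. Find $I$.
$\frac{2 \sqrt{\pi}}{e^{\frac{49}{64}}}$

Let $b$ denote the cosine frequency and define $I(b) = \int_{-\infty}^{\infty} 2 e^{- t^{2}} \cos{\left(b t \right)} \, dt$.

Differentiating under the integral sign,
$$I'(b) = \int_{-\infty}^{\infty} - 2 t e^{- t^{2}} \sin{\left(b t \right)} \, dt.$$

Integrate $\int_{-\infty}^{\infty} t \sin(b t)\, e^{- t^{2}}\, dt$ by parts with $u = \sin(b t)$ and $dv = t\, e^{- t^{2}}\, dt$, giving $v = - \frac{e^{- t^{2}}}{2}$. The boundary term vanishes and
$$\int_{-\infty}^{\infty} t \sin(b t)\, e^{- t^{2}}\, dt = \frac{b}{2} \int_{-\infty}^{\infty} \cos(b t)\, e^{- t^{2}}\, dt,$$
so $I'(b) = - \frac{b}{2}\, I(b)$.

This is a separable first-order ODE; solving with the initial condition $I(0) = \int_{-\infty}^{\infty} 2 e^{- t^{2}}\,dt = 2 \sqrt{\pi}$ gives
$$I(b) = 2 \sqrt{\pi} e^{- \frac{b^{2}}{4}}.$$

Setting $b = \frac{7}{4}$:
$$I = \frac{2 \sqrt{\pi}}{e^{\frac{49}{64}}}.$$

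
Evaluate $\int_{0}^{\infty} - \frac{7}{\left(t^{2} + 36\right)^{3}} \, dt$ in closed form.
$- \frac{7 \pi}{41472}$

Begin with the known result
$$J(a) = \int_{0}^{\infty} - \frac{7}{a^{2} + t^{2}} \, dt = - \frac{7 \pi}{2 a}.$$

Differentiating under the integral sign with respect to $a$,
$$\frac{dJ}{da} = \int_{0}^{\infty} \frac{14 a}{\left(a^{2} + t^{2}\right)^{2}} \, dt = \frac{7 \pi}{2 a^{2}},$$
so $\int_{0}^{\infty} - \frac{7}{\left(a^{2} + t^{2}\right)^{2}} \, dt = - \frac{7 \pi}{4 a^{3}}$.

Repeating — each differentiation of $1/(t^2+a^2)^j$ produces $-2ja/(t^2+a^2)^{j+1}$ — and dividing through by $-2ja$ at each step yields, after $2$ differentiations in total,
$$\int_{0}^{\infty} - \frac{7}{\left(a^{2} + t^{2}\right)^{3}} \, dt = - \frac{21 \pi}{16 a^{5}}.$$

Setting $a = 6$:
$$I = - \frac{7 \pi}{41472}.$$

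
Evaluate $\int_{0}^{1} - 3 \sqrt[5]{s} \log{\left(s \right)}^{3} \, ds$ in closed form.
$\frac{625}{72}$

Consider the simpler parametrised integral
$$J(a) = \int_{0}^{1} - 3 s^{a} \, ds = - \frac{3}{a + 1}.$$

Differentiating under the integral sign brings down a factor of $\ln s$:
$$\frac{dJ}{da} = \int_{0}^{1} - 3 s^{a} \log{\left(s \right)} \, ds = \frac{3}{\left(a + 1\right)^{2}}.$$

Repeating $3$ times in total — each differentiation brings down another $\ln s$ — gives
$$\frac{d^{3}J}{da^{3}} = \int_{0}^{1} - 3 s^{a} \log{\left(s \right)}^{3} \, ds = \frac{18}{\left(a + 1\right)^{4}},$$
and the integrand here is exactly the target integrand, so $I = \frac{18}{\left(a + 1\right)^{4}}$.

Setting $a = \frac{1}{5}$:
$$I = \frac{625}{72}.$$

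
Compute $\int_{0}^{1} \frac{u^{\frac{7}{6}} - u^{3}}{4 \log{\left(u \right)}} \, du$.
$\log{\left(\frac{\sqrt[4]{702}}{6} \right)}$

Consider the one-parameter family: let $I(a) = \int_{0}^{1} \frac{- u^{3} + u^{a}}{4 \log{\left(u \right)}} \, du$.

Since $\dfrac{\partial}{\partial a}\,u^{a} = u^{a} \ln u$, the $\ln u$ in the denominator cancels and
$$\frac{dI}{da} = \int_{0}^{1} \frac{1}{4} u^{a} \, du = \frac{1}{4} \left[\frac{u^{a+1}}{a+1}\right]_0^1 = \frac{1}{4 \left(a + 1\right)}.$$

Integrating with respect to $a$ gives $I(a) = \frac{\log{\left(a + 1 \right)}}{4} - \frac{\log{\left(2 \right)}}{2} + C$.

At $a = 3$ the integrand is identically $0$, so $I(3) = 0$. The closed form gives $0$, hence $C = 0$.

Setting $a = \frac{7}{6}$:
$$I = \log{\left(\frac{\sqrt[4]{702}}{6} \right)}.$$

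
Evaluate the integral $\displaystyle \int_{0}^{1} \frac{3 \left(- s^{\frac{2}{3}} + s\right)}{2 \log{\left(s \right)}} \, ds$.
$\log{\left(\frac{6 \sqrt{30}}{25} \right)}$

Consider the one-parameter family: let $I(a) = \int_{0}^{1} \frac{3 \left(- s^{\frac{2}{3}} + s^{a}\right)}{2 \log{\left(s \right)}} \, ds$.

Since $\dfrac{\partial}{\partial a}\,s^{a} = s^{a} \ln s$, the $\ln s$ in the denominator cancels and
$$\frac{dI}{da} = \int_{0}^{1} \frac{3}{2} s^{a} \, ds = \frac{3}{2} \left[\frac{s^{a+1}}{a+1}\right]_0^1 = \frac{3}{2 \left(a + 1\right)}.$$

Integrating with respect to $a$ gives $I(a) = \log{\left(\frac{3 \sqrt{15} \left(a + 1\right)^{\frac{3}{2}}}{25} \right)} + C$.

At $a = \frac{2}{3}$ the integrand is identically $0$, so $I(\frac{2}{3}) = 0$. The closed form gives $0$, hence $C = 0$.

Setting $a = 1$:
$$I = \log{\left(\frac{6 \sqrt{30}}{25} \right)}.$$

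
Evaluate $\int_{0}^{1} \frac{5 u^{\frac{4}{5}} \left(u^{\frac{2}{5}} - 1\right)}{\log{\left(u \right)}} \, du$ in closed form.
$- \log{\left(\frac{59049}{161051} \right)}$

Introduce a parameter $a$ in the exponent: let $I(a) = \int_{0}^{1} \frac{5 \left(u^{\frac{6}{5}} - u^{a}\right)}{\log{\left(u \right)}} \, du$.

Since $\dfrac{\partial}{\partial a}\,u^{a} = u^{a} \ln u$, the $\ln u$ in the denominator cancels and
$$\frac{dI}{da} = \int_{0}^{1} -5 u^{a} \, du = -5 \left[\frac{u^{a+1}}{a+1}\right]_0^1 = - \frac{5}{a + 1}.$$

Integrating with respect to $a$ gives $I(a) = - \log{\left(\frac{3125 \left(a + 1\right)^{5}}{161051} \right)} + C$.

At $a = \frac{6}{5}$ the integrand is identically $0$, so $I(\frac{6}{5}) = 0$. The closed form gives $0$, hence $C = 0$.

Setting $a = \frac{4}{5}$:
$$I = - \log{\left(\frac{59049}{161051} \right)}.$$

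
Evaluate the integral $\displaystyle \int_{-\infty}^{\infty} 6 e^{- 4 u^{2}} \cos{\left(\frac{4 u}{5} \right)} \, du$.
$\frac{3 \sqrt{\pi}}{e^{\frac{1}{25}}}$

Let $b$ denote the cosine frequency and define $I(b) = \int_{-\infty}^{\infty} 6 e^{- 4 u^{2}} \cos{\left(b u \right)} \, du$.

Differentiating under the integral sign,
$$I'(b) = \int_{-\infty}^{\infty} - 6 u e^{- 4 u^{2}} \sin{\left(b u \right)} \, du.$$

Integrate $\int_{-\infty}^{\infty} u \sin(b u)\, e^{- 4 u^{2}}\, du$ by parts with $w = \sin(b u)$ and $dv = u\, e^{- 4 u^{2}}\, du$, giving $v = - \frac{e^{- 4 u^{2}}}{8}$. The boundary term vanishes and
$$\int_{-\infty}^{\infty} u \sin(b u)\, e^{- 4 u^{2}}\, du = \frac{b}{8} \int_{-\infty}^{\infty} \cos(b u)\, e^{- 4 u^{2}}\, du,$$
so $I'(b) = - \frac{b}{8}\, I(b)$.

This is a separable first-order ODE; solving with the initial condition $I(0) = \int_{-\infty}^{\infty} 6 e^{- 4 u^{2}}\,du = 3 \sqrt{\pi}$ gives
$$I(b) = 3 \sqrt{\pi} e^{- \frac{b^{2}}{16}}.$$

Setting $b = \frac{4}{5}$:
$$I = \frac{3 \sqrt{\pi}}{e^{\frac{1}{25}}}.$$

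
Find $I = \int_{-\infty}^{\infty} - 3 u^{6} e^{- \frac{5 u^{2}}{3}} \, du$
$- \frac{243 \sqrt{15} \sqrt{\pi}}{1000}$

Start from the elementary integral
$$J(a) = \int_{-\infty}^{\infty} - 3 e^{- a u^{2}} \, du = - \frac{3 \sqrt{\pi}}{\sqrt{a}}.$$

Differentiating under the integral sign brings down a factor of $(-u^2)$:
$$\frac{dJ}{da} = \int_{-\infty}^{\infty} 3 u^{2} e^{- a u^{2}} \, du = \frac{3 \sqrt{\pi}}{2 a^{\frac{3}{2}}}.$$

Repeating $3$ times in total — each differentiation brings down another $(-u^2)$ — gives
$$\frac{d^{3}J}{da^{3}} = \int_{-\infty}^{\infty} 3 u^{6} e^{- a u^{2}} \, du = \frac{45 \sqrt{\pi}}{8 a^{\frac{7}{2}}},$$
and the integrand here is $(-1)^{3}$ times the target integrand, so $I = (-1)^{3}\,\frac{d^{3}J}{da^{3}} = - \frac{45 \sqrt{\pi}}{8 a^{\frac{7}{2}}}$.

Setting $a = \frac{5}{3}$:
$$I = - \frac{243 \sqrt{15} \sqrt{\pi}}{1000}.$$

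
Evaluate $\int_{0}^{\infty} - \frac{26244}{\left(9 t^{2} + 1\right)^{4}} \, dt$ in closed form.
$- \frac{10935 \pi}{8}$

Start from the standard arctangent integral
$$J(a) = \int_{0}^{\infty} - \frac{4}{a^{2} + t^{2}} \, dt = - \frac{2 \pi}{a}.$$

Differentiating under the integral sign with respect to $a$,
$$\frac{dJ}{da} = \int_{0}^{\infty} \frac{8 a}{\left(a^{2} + t^{2}\right)^{2}} \, dt = \frac{2 \pi}{a^{2}},$$
so $\int_{0}^{\infty} - \frac{4}{\left(a^{2} + t^{2}\right)^{2}} \, dt = - \frac{\pi}{a^{3}}$.

Repeating — each differentiation of $1/(t^2+a^2)^j$ produces $-2ja/(t^2+a^2)^{j+1}$ — and dividing through by $-2ja$ at each step yields, after $3$ differentiations in total,
$$\int_{0}^{\infty} - \frac{4}{\left(a^{2} + t^{2}\right)^{4}} \, dt = - \frac{5 \pi}{8 a^{7}}.$$

Setting $a = \frac{1}{3}$:
$$I = - \frac{10935 \pi}{8}.$$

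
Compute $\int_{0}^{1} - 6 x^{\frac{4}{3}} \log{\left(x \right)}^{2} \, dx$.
$- \frac{324}{343}$

Consider the simpler parametrised integral
$$J(a) = \int_{0}^{1} - 6 x^{a} \, dx = - \frac{6}{a + 1}.$$

Differentiating under the integral sign brings down a factor of $\ln x$:
$$\frac{dJ}{da} = \int_{0}^{1} - 6 x^{a} \log{\left(x \right)} \, dx = \frac{6}{\left(a + 1\right)^{2}}.$$

Repeating twice in total — each differentiation brings down another $\ln x$ — gives
$$\frac{d^{2}J}{da^{2}} = \int_{0}^{1} - 6 x^{a} \log{\left(x \right)}^{2} \, dx = - \frac{12}{\left(a + 1\right)^{3}},$$
and the integrand here is exactly the target integrand, so $I = - \frac{12}{\left(a + 1\right)^{3}}$.

Setting $a = \frac{4}{3}$:
$$I = - \frac{324}{343}.$$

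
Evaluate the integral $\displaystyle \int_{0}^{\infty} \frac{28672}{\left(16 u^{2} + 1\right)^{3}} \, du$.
$1344 \pi$

Begin with the known result
$$J(a) = \int_{0}^{\infty} \frac{7}{a^{2} + u^{2}} \, du = \frac{7 \pi}{2 a}.$$

Differentiating under the integral sign with respect to $a$,
$$\frac{dJ}{da} = \int_{0}^{\infty} - \frac{14 a}{\left(a^{2} + u^{2}\right)^{2}} \, du = - \frac{7 \pi}{2 a^{2}},$$
so $\int_{0}^{\infty} \frac{7}{\left(a^{2} + u^{2}\right)^{2}} \, du = \frac{7 \pi}{4 a^{3}}$.

Repeating — each differentiation of $1/(u^2+a^2)^j$ produces $-2ja/(u^2+a^2)^{j+1}$ — and dividing through by $-2ja$ at each step yields, after $2$ differentiations in total,
$$\int_{0}^{\infty} \frac{7}{\left(a^{2} + u^{2}\right)^{3}} \, du = \frac{21 \pi}{16 a^{5}}.$$

Setting $a = \frac{1}{4}$:
$$I = 1344 \pi.$$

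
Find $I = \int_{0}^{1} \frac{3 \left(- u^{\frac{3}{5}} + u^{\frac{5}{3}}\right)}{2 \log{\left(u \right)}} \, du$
$\log{\left(\frac{5 \sqrt{15}}{9} \right)}$

Replace the exponent $\frac{5}{3}$ by a parameter $a$: let $I(a) = \int_{0}^{1} \frac{3 \left(- u^{\frac{3}{5}} + u^{a}\right)}{2 \log{\left(u \right)}} \, du$.

Since $\dfrac{\partial}{\partial a}\,u^{a} = u^{a} \ln u$, the $\ln u$ in the denominator cancels and
$$\frac{dI}{da} = \int_{0}^{1} \frac{3}{2} u^{a} \, du = \frac{3}{2} \left[\frac{u^{a+1}}{a+1}\right]_0^1 = \frac{3}{2 \left(a + 1\right)}.$$

Integrating with respect to $a$ gives $I(a) = \log{\left(\frac{5 \sqrt{10} \left(a + 1\right)^{\frac{3}{2}}}{32} \right)} + C$.

At $a = \frac{3}{5}$ the integrand is identically $0$, so $I(\frac{3}{5}) = 0$. The closed form gives $0$, hence $C = 0$.

Setting $a = \frac{5}{3}$:
$$I = \log{\left(\frac{5 \sqrt{15}}{9} \right)}.$$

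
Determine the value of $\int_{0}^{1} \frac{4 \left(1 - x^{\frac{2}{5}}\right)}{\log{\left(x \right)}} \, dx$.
$- \log{\left(\frac{2401}{625} \right)}$

Introduce a parameter $a$ in the exponent: let $I(a) = \int_{0}^{1} \frac{4 \left(1 - x^{a}\right)}{\log{\left(x \right)}} \, dx$.

Since $\dfrac{\partial}{\partial a}\,x^{a} = x^{a} \ln x$, the $\ln x$ in the denominator cancels and
$$\frac{dI}{da} = \int_{0}^{1} -4 x^{a} \, dx = -4 \left[\frac{x^{a+1}}{a+1}\right]_0^1 = - \frac{4}{a + 1}.$$

Integrating with respect to $a$ gives $I(a) = - 4 \log{\left(a + 1 \right)} + C$.

At $a = 0$ the integrand is identically $0$, so $I(0) = 0$. The closed form gives $0$, hence $C = 0$.

Setting $a = \frac{2}{5}$:
$$I = - \log{\left(\frac{2401}{625} \right)}.$$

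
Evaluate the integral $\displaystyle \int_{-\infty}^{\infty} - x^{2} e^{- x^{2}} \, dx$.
$- \frac{\sqrt{\pi}}{2}$

Start from the elementary integral
$$J(a) = \int_{-\infty}^{\infty} - e^{- a x^{2}} \, dx = - \frac{\sqrt{\pi}}{\sqrt{a}}.$$

Differentiating under the integral sign brings down a factor of $(-x^2)$:
$$\frac{dJ}{da} = \int_{-\infty}^{\infty} x^{2} e^{- a x^{2}} \, dx = \frac{\sqrt{\pi}}{2 a^{\frac{3}{2}}}.$$

The integral on the left is $-I$, so $I = - \frac{\sqrt{\pi}}{2 a^{\frac{3}{2}}}$.

Setting $a = 1$:
$$I = - \frac{\sqrt{\pi}}{2}.$$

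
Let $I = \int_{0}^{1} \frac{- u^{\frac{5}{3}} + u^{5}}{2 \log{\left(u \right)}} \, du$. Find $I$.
$\log{\left(\frac{3}{2} \right)}$

Replace the exponent $\frac{5}{3}$ by a parameter $a$: let $I(a) = \int_{0}^{1} \frac{u^{5} - u^{a}}{2 \log{\left(u \right)}} \, du$.

Since $\dfrac{\partial}{\partial a}\,u^{a} = u^{a} \ln u$, the $\ln u$ in the denominator cancels and
$$\frac{dI}{da} = \int_{0}^{1} - \frac{1}{2} u^{a} \, du = - \frac{1}{2} \left[\frac{u^{a+1}}{a+1}\right]_0^1 = - \frac{1}{2 a + 2}.$$

Integrating with respect to $a$ gives $I(a) = - \frac{\log{\left(a + 1 \right)}}{2} + \frac{\log{\left(6 \right)}}{2} + C$.

At $a = 5$ the integrand is identically $0$, so $I(5) = 0$. The closed form gives $0$, hence $C = 0$.

Setting $a = \frac{5}{3}$:
$$I = \log{\left(\frac{3}{2} \right)}.$$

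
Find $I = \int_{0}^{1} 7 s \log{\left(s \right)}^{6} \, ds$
$\frac{315}{8}$

Begin with the known integral
$$J(a) = \int_{0}^{1} 7 s^{a} \, ds = \frac{7}{a + 1}.$$

Differentiating under the integral sign brings down a factor of $\ln s$:
$$\frac{dJ}{da} = \int_{0}^{1} 7 s^{a} \log{\left(s \right)} \, ds = - \frac{7}{\left(a + 1\right)^{2}}.$$

Repeating $6$ times in total — each differentiation brings down another $\ln s$ — gives
$$\frac{d^{6}J}{da^{6}} = \int_{0}^{1} 7 s^{a} \log{\left(s \right)}^{6} \, ds = \frac{5040}{\left(a + 1\right)^{7}},$$
and the integrand here is exactly the target integrand, so $I = \frac{5040}{\left(a + 1\right)^{7}}$.

Setting $a = 1$:
$$I = \frac{315}{8}.$$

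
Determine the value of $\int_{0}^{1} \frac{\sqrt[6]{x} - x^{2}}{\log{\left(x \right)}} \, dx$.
$- \log{\left(18 \right)} + \log{\left(7 \right)}$

Consider the one-parameter family: let $I(a) = \int_{0}^{1} \frac{\sqrt[6]{x} - x^{a}}{\log{\left(x \right)}} \, dx$.

Since $\dfrac{\partial}{\partial a}\,x^{a} = x^{a} \ln x$, the $\ln x$ in the denominator cancels and
$$\frac{dI}{da} = \int_{0}^{1} -1 x^{a} \, dx = -1 \left[\frac{x^{a+1}}{a+1}\right]_0^1 = - \frac{1}{a + 1}.$$

Integrating with respect to $a$ gives $I(a) = - \log{\left(\frac{6 a}{7} + \frac{6}{7} \right)} + C$.

At $a = \frac{1}{6}$ the integrand is identically $0$, so $I(\frac{1}{6}) = 0$. The closed form gives $0$, hence $C = 0$.

Setting $a = 2$:
$$I = - \log{\left(18 \right)} + \log{\left(7 \right)}.$$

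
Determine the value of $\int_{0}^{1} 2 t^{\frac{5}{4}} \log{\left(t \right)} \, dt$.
$- \frac{32}{81}$

Begin with the known integral
$$J(a) = \int_{0}^{1} 2 t^{a} \, dt = \frac{2}{a + 1}.$$

Differentiating under the integral sign brings down a factor of $\ln t$:
$$\frac{dJ}{da} = \int_{0}^{1} 2 t^{a} \log{\left(t \right)} \, dt = - \frac{2}{\left(a + 1\right)^{2}}.$$

The integral on the left is $I$, so $I = - \frac{2}{\left(a + 1\right)^{2}}$.

Setting $a = \frac{5}{4}$:
$$I = - \frac{32}{81}.$$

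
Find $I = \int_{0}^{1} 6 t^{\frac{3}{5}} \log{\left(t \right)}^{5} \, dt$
$- \frac{703125}{16384}$

Begin with the known integral
$$J(a) = \int_{0}^{1} 6 t^{a} \, dt = \frac{6}{a + 1}.$$

Differentiating under the integral sign brings down a factor of $\ln t$:
$$\frac{dJ}{da} = \int_{0}^{1} 6 t^{a} \log{\left(t \right)} \, dt = - \frac{6}{\left(a + 1\right)^{2}}.$$

Repeating $5$ times in total — each differentiation brings down another $\ln t$ — gives
$$\frac{d^{5}J}{da^{5}} = \int_{0}^{1} 6 t^{a} \log{\left(t \right)}^{5} \, dt = - \frac{720}{\left(a + 1\right)^{6}},$$
and the integrand here is exactly the target integrand, so $I = - \frac{720}{\left(a + 1\right)^{6}}$.

Setting $a = \frac{3}{5}$:
$$I = - \frac{703125}{16384}.$$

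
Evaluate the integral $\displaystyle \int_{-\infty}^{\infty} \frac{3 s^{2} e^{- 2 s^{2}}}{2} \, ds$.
$\frac{3 \sqrt{2} \sqrt{\pi}}{16}$

Begin with the known integral
$$J(a) = \int_{-\infty}^{\infty} \frac{3 e^{- a s^{2}}}{2} \, ds = \frac{3 \sqrt{\pi}}{2 \sqrt{a}}.$$

Differentiating under the integral sign brings down a factor of $(-s^2)$:
$$\frac{dJ}{da} = \int_{-\infty}^{\infty} - \frac{3 s^{2} e^{- a s^{2}}}{2} \, ds = - \frac{3 \sqrt{\pi}}{4 a^{\frac{3}{2}}}.$$

The integral on the left is $-I$, so $I = \frac{3 \sqrt{\pi}}{4 a^{\frac{3}{2}}}$.

Setting $a = 2$:
$$I = \frac{3 \sqrt{2} \sqrt{\pi}}{16}.$$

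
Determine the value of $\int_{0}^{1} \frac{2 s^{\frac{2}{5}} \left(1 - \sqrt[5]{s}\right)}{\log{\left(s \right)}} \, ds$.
$\log{\left(\frac{49}{64} \right)}$

Consider the one-parameter family: let $I(a) = \int_{0}^{1} \frac{2 \left(- s^{\frac{3}{5}} + s^{a}\right)}{\log{\left(s \right)}} \, ds$.

Since $\dfrac{\partial}{\partial a}\,s^{a} = s^{a} \ln s$, the $\ln s$ in the denominator cancels and
$$\frac{dI}{da} = \int_{0}^{1} 2 s^{a} \, ds = 2 \left[\frac{s^{a+1}}{a+1}\right]_0^1 = \frac{2}{a + 1}.$$

Integrating with respect to $a$ gives $I(a) = \log{\left(\frac{25 \left(a + 1\right)^{2}}{64} \right)} + C$.

At $a = \frac{3}{5}$ the integrand is identically $0$, so $I(\frac{3}{5}) = 0$. The closed form gives $0$, hence $C = 0$.

Setting $a = \frac{2}{5}$:
$$I = \log{\left(\frac{49}{64} \right)}.$$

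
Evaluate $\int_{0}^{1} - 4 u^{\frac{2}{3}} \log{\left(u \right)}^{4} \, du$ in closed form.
$- \frac{23328}{3125}$

Start from the elementary integral
$$J(a) = \int_{0}^{1} - 4 u^{a} \, du = - \frac{4}{a + 1}.$$

Differentiating under the integral sign brings down a factor of $\ln u$:
$$\frac{dJ}{da} = \int_{0}^{1} - 4 u^{a} \log{\left(u \right)} \, du = \frac{4}{\left(a + 1\right)^{2}}.$$

Repeating $4$ times in total — each differentiation brings down another $\ln u$ — gives
$$\frac{d^{4}J}{da^{4}} = \int_{0}^{1} - 4 u^{a} \log{\left(u \right)}^{4} \, du = - \frac{96}{\left(a + 1\right)^{5}},$$
and the integrand here is exactly the target integrand, so $I = - \frac{96}{\left(a + 1\right)^{5}}$.

Setting $a = \frac{2}{3}$:
$$I = - \frac{23328}{3125}.$$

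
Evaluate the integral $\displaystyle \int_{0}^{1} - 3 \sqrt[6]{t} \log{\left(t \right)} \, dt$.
$\frac{108}{49}$

Begin with the known integral
$$J(a) = \int_{0}^{1} - 3 t^{a} \, dt = - \frac{3}{a + 1}.$$

Differentiating under the integral sign brings down a factor of $\ln t$:
$$\frac{dJ}{da} = \int_{0}^{1} - 3 t^{a} \log{\left(t \right)} \, dt = \frac{3}{\left(a + 1\right)^{2}}.$$

The integral on the left is $I$, so $I = \frac{3}{\left(a + 1\right)^{2}}$.

Setting $a = \frac{1}{6}$:
$$I = \frac{108}{49}.$$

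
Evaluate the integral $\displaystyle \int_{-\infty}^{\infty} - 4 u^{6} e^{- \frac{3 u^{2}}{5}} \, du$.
$- \frac{625 \sqrt{15} \sqrt{\pi}}{54}$

Begin with the known integral
$$J(a) = \int_{-\infty}^{\infty} - 4 e^{- a u^{2}} \, du = - \frac{4 \sqrt{\pi}}{\sqrt{a}}.$$

Differentiating under the integral sign brings down a factor of $(-u^2)$:
$$\frac{dJ}{da} = \int_{-\infty}^{\infty} 4 u^{2} e^{- a u^{2}} \, du = \frac{2 \sqrt{\pi}}{a^{\frac{3}{2}}}.$$

Repeating $3$ times in total — each differentiation brings down another $(-u^2)$ — gives
$$\frac{d^{3}J}{da^{3}} = \int_{-\infty}^{\infty} 4 u^{6} e^{- a u^{2}} \, du = \frac{15 \sqrt{\pi}}{2 a^{\frac{7}{2}}},$$
and the integrand here is $(-1)^{3}$ times the target integrand, so $I = (-1)^{3}\,\frac{d^{3}J}{da^{3}} = - \frac{15 \sqrt{\pi}}{2 a^{\frac{7}{2}}}$.

Setting $a = \frac{3}{5}$:
$$I = - \frac{625 \sqrt{15} \sqrt{\pi}}{54}.$$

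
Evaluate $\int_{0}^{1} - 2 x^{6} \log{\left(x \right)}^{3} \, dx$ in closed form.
$\frac{12}{2401}$

Start from the elementary integral
$$J(a) = \int_{0}^{1} - 2 x^{a} \, dx = - \frac{2}{a + 1}.$$

Differentiating under the integral sign brings down a factor of $\ln x$:
$$\frac{dJ}{da} = \int_{0}^{1} - 2 x^{a} \log{\left(x \right)} \, dx = \frac{2}{\left(a + 1\right)^{2}}.$$

Repeating $3$ times in total — each differentiation brings down another $\ln x$ — gives
$$\frac{d^{3}J}{da^{3}} = \int_{0}^{1} - 2 x^{a} \log{\left(x \right)}^{3} \, dx = \frac{12}{\left(a + 1\right)^{4}},$$
and the integrand here is exactly the target integrand, so $I = \frac{12}{\left(a + 1\right)^{4}}$.

Setting $a = 6$:
$$I = \frac{12}{2401}.$$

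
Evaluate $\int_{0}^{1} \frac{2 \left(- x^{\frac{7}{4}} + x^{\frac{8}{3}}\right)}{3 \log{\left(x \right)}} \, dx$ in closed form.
$\log{\left(\frac{2 \sqrt[3]{6}}{3} \right)}$

Replace the exponent $\frac{7}{4}$ by a parameter $a$: let $I(a) = \int_{0}^{1} \frac{2 \left(x^{\frac{8}{3}} - x^{a}\right)}{3 \log{\left(x \right)}} \, dx$.

Since $\dfrac{\partial}{\partial a}\,x^{a} = x^{a} \ln x$, the $\ln x$ in the denominator cancels and
$$\frac{dI}{da} = \int_{0}^{1} - \frac{2}{3} x^{a} \, dx = - \frac{2}{3} \left[\frac{x^{a+1}}{a+1}\right]_0^1 = - \frac{2}{3 a + 3}.$$

Integrating with respect to $a$ gives $I(a) = - \frac{2 \log{\left(a + 1 \right)}}{3} - \frac{2 \log{\left(3 \right)}}{3} + \frac{2 \log{\left(11 \right)}}{3} + C$.

At $a = \frac{8}{3}$ the integrand is identically $0$, so $I(\frac{8}{3}) = 0$. The closed form gives $0$, hence $C = 0$.

Setting $a = \frac{7}{4}$:
$$I = \log{\left(\frac{2 \sqrt[3]{6}}{3} \right)}.$$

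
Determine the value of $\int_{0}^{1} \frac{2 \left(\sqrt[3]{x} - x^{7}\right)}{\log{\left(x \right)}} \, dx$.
$- \log{\left(36 \right)}$

Consider the one-parameter family: let $I(a) = \int_{0}^{1} \frac{2 \left(- x^{7} + x^{a}\right)}{\log{\left(x \right)}} \, dx$.

Since $\dfrac{\partial}{\partial a}\,x^{a} = x^{a} \ln x$, the $\ln x$ in the denominator cancels and
$$\frac{dI}{da} = \int_{0}^{1} 2 x^{a} \, dx = 2 \left[\frac{x^{a+1}}{a+1}\right]_0^1 = \frac{2}{a + 1}.$$

Integrating with respect to $a$ gives $I(a) = \log{\left(\frac{\left(a + 1\right)^{2}}{64} \right)} + C$.

At $a = 7$ the integrand is identically $0$, so $I(7) = 0$. The closed form gives $0$, hence $C = 0$.

Setting $a = \frac{1}{3}$:
$$I = - \log{\left(36 \right)}.$$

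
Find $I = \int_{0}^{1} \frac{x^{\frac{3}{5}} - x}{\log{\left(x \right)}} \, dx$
$\log{\left(\frac{4}{5} \right)}$

Replace the exponent $\frac{3}{5}$ by a parameter $a$: let $I(a) = \int_{0}^{1} \frac{- x + x^{a}}{\log{\left(x \right)}} \, dx$.

Since $\dfrac{\partial}{\partial a}\,x^{a} = x^{a} \ln x$, the $\ln x$ in the denominator cancels and
$$\frac{dI}{da} = \int_{0}^{1} x^{a} \, dx = \left[\frac{x^{a+1}}{a+1}\right]_0^1 = \frac{1}{a + 1}.$$

Integrating with respect to $a$ gives $I(a) = \log{\left(\frac{a}{2} + \frac{1}{2} \right)} + C$.

At $a = 1$ the integrand is identically $0$, so $I(1) = 0$. The closed form gives $0$, hence $C = 0$.

Setting $a = \frac{3}{5}$:
$$I = \log{\left(\frac{4}{5} \right)}.$$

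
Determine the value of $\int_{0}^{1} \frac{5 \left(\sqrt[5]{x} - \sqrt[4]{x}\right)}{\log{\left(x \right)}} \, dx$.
$\log{\left(\frac{7962624}{9765625} \right)}$

Introduce a parameter $a$ in the exponent: let $I(a) = \int_{0}^{1} \frac{5 \left(- \sqrt[4]{x} + x^{a}\right)}{\log{\left(x \right)}} \, dx$.

Since $\dfrac{\partial}{\partial a}\,x^{a} = x^{a} \ln x$, the $\ln x$ in the denominator cancels and
$$\frac{dI}{da} = \int_{0}^{1} 5 x^{a} \, dx = 5 \left[\frac{x^{a+1}}{a+1}\right]_0^1 = \frac{5}{a + 1}.$$

Integrating with respect to $a$ gives $I(a) = \log{\left(\frac{1024 \left(a + 1\right)^{5}}{3125} \right)} + C$.

At $a = \frac{1}{4}$ the integrand is identically $0$, so $I(\frac{1}{4}) = 0$. The closed form gives $0$, hence $C = 0$.

Setting $a = \frac{1}{5}$:
$$I = \log{\left(\frac{7962624}{9765625} \right)}.$$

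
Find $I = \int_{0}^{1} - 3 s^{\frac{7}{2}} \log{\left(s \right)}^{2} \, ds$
$- \frac{16}{243}$

Begin with the known integral
$$J(a) = \int_{0}^{1} - 3 s^{a} \, ds = - \frac{3}{a + 1}.$$

Differentiating under the integral sign brings down a factor of $\ln s$:
$$\frac{dJ}{da} = \int_{0}^{1} - 3 s^{a} \log{\left(s \right)} \, ds = \frac{3}{\left(a + 1\right)^{2}}.$$

Repeating twice in total — each differentiation brings down another $\ln s$ — gives
$$\frac{d^{2}J}{da^{2}} = \int_{0}^{1} - 3 s^{a} \log{\left(s \right)}^{2} \, ds = - \frac{6}{\left(a + 1\right)^{3}},$$
and the integrand here is exactly the target integrand, so $I = - \frac{6}{\left(a + 1\right)^{3}}$.

Setting $a = \frac{7}{2}$:
$$I = - \frac{16}{243}.$$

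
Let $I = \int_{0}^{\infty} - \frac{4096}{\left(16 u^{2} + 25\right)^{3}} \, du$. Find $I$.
$- \frac{192 \pi}{3125}$

Begin with the known result
$$J(a) = \int_{0}^{\infty} - \frac{1}{a^{2} + u^{2}} \, du = - \frac{\pi}{2 a}.$$

Differentiating under the integral sign with respect to $a$,
$$\frac{dJ}{da} = \int_{0}^{\infty} \frac{2 a}{\left(a^{2} + u^{2}\right)^{2}} \, du = \frac{\pi}{2 a^{2}},$$
so $\int_{0}^{\infty} - \frac{1}{\left(a^{2} + u^{2}\right)^{2}} \, du = - \frac{\pi}{4 a^{3}}$.

Repeating — each differentiation of $1/(u^2+a^2)^j$ produces $-2ja/(u^2+a^2)^{j+1}$ — and dividing through by $-2ja$ at each step yields, after $2$ differentiations in total,
$$\int_{0}^{\infty} - \frac{1}{\left(a^{2} + u^{2}\right)^{3}} \, du = - \frac{3 \pi}{16 a^{5}}.$$

Setting $a = \frac{5}{4}$:
$$I = - \frac{192 \pi}{3125}.$$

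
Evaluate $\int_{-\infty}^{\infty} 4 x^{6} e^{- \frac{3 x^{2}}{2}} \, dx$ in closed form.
$\frac{20 \sqrt{6} \sqrt{\pi}}{27}$

Consider the simpler parametrised integral
$$J(a) = \int_{-\infty}^{\infty} 4 e^{- a x^{2}} \, dx = \frac{4 \sqrt{\pi}}{\sqrt{a}}.$$

Differentiating under the integral sign brings down a factor of $(-x^2)$:
$$\frac{dJ}{da} = \int_{-\infty}^{\infty} - 4 x^{2} e^{- a x^{2}} \, dx = - \frac{2 \sqrt{\pi}}{a^{\frac{3}{2}}}.$$

Repeating $3$ times in total — each differentiation brings down another $(-x^2)$ — gives
$$\frac{d^{3}J}{da^{3}} = \int_{-\infty}^{\infty} - 4 x^{6} e^{- a x^{2}} \, dx = - \frac{15 \sqrt{\pi}}{2 a^{\frac{7}{2}}},$$
and the integrand here is $(-1)^{3}$ times the target integrand, so $I = (-1)^{3}\,\frac{d^{3}J}{da^{3}} = \frac{15 \sqrt{\pi}}{2 a^{\frac{7}{2}}}$.

Setting $a = \frac{3}{2}$:
$$I = \frac{20 \sqrt{6} \sqrt{\pi}}{27}.$$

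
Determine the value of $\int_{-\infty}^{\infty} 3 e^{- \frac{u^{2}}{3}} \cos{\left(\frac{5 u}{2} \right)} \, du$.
$\frac{3 \sqrt{3} \sqrt{\pi}}{e^{\frac{75}{16}}}$

Treat the cosine frequency as a parameter and define $I(b) = \int_{-\infty}^{\infty} 3 e^{- \frac{u^{2}}{3}} \cos{\left(b u \right)} \, du$.

Differentiating under the integral sign,
$$I'(b) = \int_{-\infty}^{\infty} - 3 u e^{- \frac{u^{2}}{3}} \sin{\left(b u \right)} \, du.$$

Integrate $\int_{-\infty}^{\infty} u \sin(b u)\, e^{- \frac{u^{2}}{3}}\, du$ by parts with $w = \sin(b u)$ and $dv = u\, e^{- \frac{u^{2}}{3}}\, du$, giving $v = - \frac{3 e^{- \frac{u^{2}}{3}}}{2}$. The boundary term vanishes and
$$\int_{-\infty}^{\infty} u \sin(b u)\, e^{- \frac{u^{2}}{3}}\, du = \frac{3 b}{2} \int_{-\infty}^{\infty} \cos(b u)\, e^{- \frac{u^{2}}{3}}\, du,$$
so $I'(b) = - \frac{3 b}{2}\, I(b)$.

This is a separable first-order ODE; solving with the initial condition $I(0) = \int_{-\infty}^{\infty} 3 e^{- \frac{u^{2}}{3}}\,du = 3 \sqrt{3} \sqrt{\pi}$ gives
$$I(b) = 3 \sqrt{3} \sqrt{\pi} e^{- \frac{3 b^{2}}{4}}.$$

Setting $b = \frac{5}{2}$:
$$I = \frac{3 \sqrt{3} \sqrt{\pi}}{e^{\frac{75}{16}}}.$$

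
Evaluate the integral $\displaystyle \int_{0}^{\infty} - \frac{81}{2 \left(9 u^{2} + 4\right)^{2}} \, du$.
$- \frac{27 \pi}{64}$

Begin with the known result
$$J(a) = \int_{0}^{\infty} - \frac{1}{2 \left(a^{2} + u^{2}\right)} \, du = - \frac{\pi}{4 a}.$$

Differentiating under the integral sign with respect to $a$,
$$\frac{dJ}{da} = \int_{0}^{\infty} \frac{a}{\left(a^{2} + u^{2}\right)^{2}} \, du = \frac{\pi}{4 a^{2}},$$
so $\int_{0}^{\infty} - \frac{1}{2 \left(a^{2} + u^{2}\right)^{2}} \, du = - \frac{\pi}{8 a^{3}}$.

Setting $a = \frac{2}{3}$:
$$I = - \frac{27 \pi}{64}.$$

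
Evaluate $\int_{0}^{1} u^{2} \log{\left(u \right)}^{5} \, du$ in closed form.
$- \frac{40}{243}$

Begin with the known integral
$$J(a) = \int_{0}^{1} u^{a} \, du = \frac{1}{a + 1}.$$

Differentiating under the integral sign brings down a factor of $\ln u$:
$$\frac{dJ}{da} = \int_{0}^{1} u^{a} \log{\left(u \right)} \, du = - \frac{1}{\left(a + 1\right)^{2}}.$$

Repeating $5$ times in total — each differentiation brings down another $\ln u$ — gives
$$\frac{d^{5}J}{da^{5}} = \int_{0}^{1} u^{a} \log{\left(u \right)}^{5} \, du = - \frac{120}{\left(a + 1\right)^{6}},$$
and the integrand here is exactly the target integrand, so $I = - \frac{120}{\left(a + 1\right)^{6}}$.

Setting $a = 2$:
$$I = - \frac{40}{243}.$$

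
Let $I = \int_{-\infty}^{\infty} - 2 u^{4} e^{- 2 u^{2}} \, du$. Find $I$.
$- \frac{3 \sqrt{2} \sqrt{\pi}}{16}$

Consider the simpler parametrised integral
$$J(a) = \int_{-\infty}^{\infty} - 2 e^{- a u^{2}} \, du = - \frac{2 \sqrt{\pi}}{\sqrt{a}}.$$

Differentiating under the integral sign brings down a factor of $(-u^2)$:
$$\frac{dJ}{da} = \int_{-\infty}^{\infty} 2 u^{2} e^{- a u^{2}} \, du = \frac{\sqrt{\pi}}{a^{\frac{3}{2}}}.$$

Repeating twice in total — each differentiation brings down another $(-u^2)$ — gives
$$\frac{d^{2}J}{da^{2}} = \int_{-\infty}^{\infty} - 2 u^{4} e^{- a u^{2}} \, du = - \frac{3 \sqrt{\pi}}{2 a^{\frac{5}{2}}},$$
and the integrand here is exactly the target integrand, so $I = - \frac{3 \sqrt{\pi}}{2 a^{\frac{5}{2}}}$.

Setting $a = 2$:
$$I = - \frac{3 \sqrt{2} \sqrt{\pi}}{16}.$$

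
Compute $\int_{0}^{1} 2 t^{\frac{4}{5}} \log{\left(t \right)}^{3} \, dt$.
$- \frac{2500}{2187}$

Start from the elementary integral
$$J(a) = \int_{0}^{1} 2 t^{a} \, dt = \frac{2}{a + 1}.$$

Differentiating under the integral sign brings down a factor of $\ln t$:
$$\frac{dJ}{da} = \int_{0}^{1} 2 t^{a} \log{\left(t \right)} \, dt = - \frac{2}{\left(a + 1\right)^{2}}.$$

Repeating $3$ times in total — each differentiation brings down another $\ln t$ — gives
$$\frac{d^{3}J}{da^{3}} = \int_{0}^{1} 2 t^{a} \log{\left(t \right)}^{3} \, dt = - \frac{12}{\left(a + 1\right)^{4}},$$
and the integrand here is exactly the target integrand, so $I = - \frac{12}{\left(a + 1\right)^{4}}$.

Setting $a = \frac{4}{5}$:
$$I = - \frac{2500}{2187}.$$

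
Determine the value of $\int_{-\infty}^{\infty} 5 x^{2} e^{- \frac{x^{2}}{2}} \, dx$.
$5 \sqrt{2} \sqrt{\pi}$

Start from the elementary integral
$$J(a) = \int_{-\infty}^{\infty} 5 e^{- a x^{2}} \, dx = \frac{5 \sqrt{\pi}}{\sqrt{a}}.$$

Differentiating under the integral sign brings down a factor of $(-x^2)$:
$$\frac{dJ}{da} = \int_{-\infty}^{\infty} - 5 x^{2} e^{- a x^{2}} \, dx = - \frac{5 \sqrt{\pi}}{2 a^{\frac{3}{2}}}.$$

The integral on the left is $-I$, so $I = \frac{5 \sqrt{\pi}}{2 a^{\frac{3}{2}}}$.

Setting $a = \frac{1}{2}$:
$$I = 5 \sqrt{2} \sqrt{\pi}.$$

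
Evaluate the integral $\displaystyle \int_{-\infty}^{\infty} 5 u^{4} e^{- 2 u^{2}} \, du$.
$\frac{15 \sqrt{2} \sqrt{\pi}}{32}$

Consider the simpler parametrised integral
$$J(a) = \int_{-\infty}^{\infty} 5 e^{- a u^{2}} \, du = \frac{5 \sqrt{\pi}}{\sqrt{a}}.$$

Differentiating under the integral sign brings down a factor of $(-u^2)$:
$$\frac{dJ}{da} = \int_{-\infty}^{\infty} - 5 u^{2} e^{- a u^{2}} \, du = - \frac{5 \sqrt{\pi}}{2 a^{\frac{3}{2}}}.$$

Repeating twice in total — each differentiation brings down another $(-u^2)$ — gives
$$\frac{d^{2}J}{da^{2}} = \int_{-\infty}^{\infty} 5 u^{4} e^{- a u^{2}} \, du = \frac{15 \sqrt{\pi}}{4 a^{\frac{5}{2}}},$$
and the integrand here is exactly the target integrand, so $I = \frac{15 \sqrt{\pi}}{4 a^{\frac{5}{2}}}$.

Setting $a = 2$:
$$I = \frac{15 \sqrt{2} \sqrt{\pi}}{32}.$$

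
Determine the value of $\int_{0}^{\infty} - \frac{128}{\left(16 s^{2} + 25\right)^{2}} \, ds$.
$- \frac{8 \pi}{125}$

Begin with the known result
$$J(a) = \int_{0}^{\infty} - \frac{1}{2 \left(a^{2} + s^{2}\right)} \, ds = - \frac{\pi}{4 a}.$$

Differentiating under the integral sign with respect to $a$,
$$\frac{dJ}{da} = \int_{0}^{\infty} \frac{a}{\left(a^{2} + s^{2}\right)^{2}} \, ds = \frac{\pi}{4 a^{2}},$$
so $\int_{0}^{\infty} - \frac{1}{2 \left(a^{2} + s^{2}\right)^{2}} \, ds = - \frac{\pi}{8 a^{3}}$.

Setting $a = \frac{5}{4}$:
$$I = - \frac{8 \pi}{125}.$$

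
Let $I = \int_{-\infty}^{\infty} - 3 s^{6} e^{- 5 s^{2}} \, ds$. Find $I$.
$- \frac{9 \sqrt{5} \sqrt{\pi}}{1000}$

Consider the simpler parametrised integral
$$J(a) = \int_{-\infty}^{\infty} - 3 e^{- a s^{2}} \, ds = - \frac{3 \sqrt{\pi}}{\sqrt{a}}.$$

Differentiating under the integral sign brings down a factor of $(-s^2)$:
$$\frac{dJ}{da} = \int_{-\infty}^{\infty} 3 s^{2} e^{- a s^{2}} \, ds = \frac{3 \sqrt{\pi}}{2 a^{\frac{3}{2}}}.$$

Repeating $3$ times in total — each differentiation brings down another $(-s^2)$ — gives
$$\frac{d^{3}J}{da^{3}} = \int_{-\infty}^{\infty} 3 s^{6} e^{- a s^{2}} \, ds = \frac{45 \sqrt{\pi}}{8 a^{\frac{7}{2}}},$$
and the integrand here is $(-1)^{3}$ times the target integrand, so $I = (-1)^{3}\,\frac{d^{3}J}{da^{3}} = - \frac{45 \sqrt{\pi}}{8 a^{\frac{7}{2}}}$.

Setting $a = 5$:
$$I = - \frac{9 \sqrt{5} \sqrt{\pi}}{1000}.$$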